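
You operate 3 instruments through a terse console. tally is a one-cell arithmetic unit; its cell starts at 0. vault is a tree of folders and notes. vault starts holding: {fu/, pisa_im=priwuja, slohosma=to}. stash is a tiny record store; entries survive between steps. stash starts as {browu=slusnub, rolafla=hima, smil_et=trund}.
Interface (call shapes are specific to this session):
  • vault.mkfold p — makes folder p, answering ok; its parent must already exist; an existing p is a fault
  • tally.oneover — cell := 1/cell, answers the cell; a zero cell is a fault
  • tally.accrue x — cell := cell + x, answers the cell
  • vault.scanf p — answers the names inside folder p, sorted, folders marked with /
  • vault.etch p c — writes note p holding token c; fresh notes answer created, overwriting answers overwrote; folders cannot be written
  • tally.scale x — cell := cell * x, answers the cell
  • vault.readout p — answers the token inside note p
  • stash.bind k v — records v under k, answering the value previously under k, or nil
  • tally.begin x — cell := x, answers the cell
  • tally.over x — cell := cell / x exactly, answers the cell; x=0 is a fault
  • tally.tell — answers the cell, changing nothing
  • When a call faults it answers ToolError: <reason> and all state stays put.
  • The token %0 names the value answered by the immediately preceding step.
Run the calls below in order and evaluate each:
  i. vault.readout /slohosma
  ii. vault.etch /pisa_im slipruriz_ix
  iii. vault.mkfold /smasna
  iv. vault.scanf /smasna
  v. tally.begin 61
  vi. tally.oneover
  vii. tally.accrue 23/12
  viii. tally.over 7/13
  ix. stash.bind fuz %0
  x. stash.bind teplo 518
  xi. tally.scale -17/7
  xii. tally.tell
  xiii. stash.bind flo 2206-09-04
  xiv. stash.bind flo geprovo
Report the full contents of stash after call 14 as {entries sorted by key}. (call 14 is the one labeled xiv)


Step: vault.readout[p→/slohosma]
Result: to
Step: vault.etch[p→/pisa_im; c→slipruriz_ix]
Result: overwrote
Step: vault.mkfold[p→/smasna]
Result: ok
Step: vault.scanf[p→/smasna]
Result: []
Step: tally.begin[x→61]
Result: 61
Step: tally.oneover[]
Result: 1/61
Step: tally.accrue[x→23/12]
Result: 1415/732
Step: tally.over[x→7/13]
Result: 18395/5124
Step: stash.bind[k→fuz; v→%0]
Result: nil
Step: stash.bind[k→teplo; v→518]
Result: nil
Step: tally.scale[x→-17/7]
Result: -312715/35868
Step: tally.tell[]
Result: -312715/35868
Step: stash.bind[k→flo; v→2206-09-04]
Result: nil
Step: stash.bind[k→flo; v→geprovo]
Result: 2206-09-04

Answer: {browu=slusnub, flo=geprovo, fuz=18395/5124, rolafla=hima, smil_et=trund, teplo=518}


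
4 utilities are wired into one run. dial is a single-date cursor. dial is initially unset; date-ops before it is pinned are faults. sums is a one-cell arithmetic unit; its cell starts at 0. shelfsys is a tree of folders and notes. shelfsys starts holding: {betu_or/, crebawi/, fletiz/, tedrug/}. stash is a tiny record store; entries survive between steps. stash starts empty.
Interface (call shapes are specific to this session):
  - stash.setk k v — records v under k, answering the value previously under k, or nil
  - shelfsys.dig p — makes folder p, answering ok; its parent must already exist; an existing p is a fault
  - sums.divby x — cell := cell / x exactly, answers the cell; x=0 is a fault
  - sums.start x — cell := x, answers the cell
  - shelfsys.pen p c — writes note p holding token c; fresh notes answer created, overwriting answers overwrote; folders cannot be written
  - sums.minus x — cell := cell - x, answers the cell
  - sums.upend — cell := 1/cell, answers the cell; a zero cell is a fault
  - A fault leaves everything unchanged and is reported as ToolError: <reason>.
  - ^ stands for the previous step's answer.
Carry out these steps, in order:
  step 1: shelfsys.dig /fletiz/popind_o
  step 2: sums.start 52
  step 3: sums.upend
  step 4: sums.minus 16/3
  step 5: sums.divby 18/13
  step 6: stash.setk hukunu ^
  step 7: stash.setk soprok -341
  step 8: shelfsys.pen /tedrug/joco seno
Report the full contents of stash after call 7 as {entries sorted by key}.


Calling dig on p=/fletiz/popind_o, which returns ok.
Invoking start on x=52, yielding 52.
I use upend(): 1/52.
Now I run minus on x=16/3, and see -829/156.
Now I run divby on x=18/13, and see -829/216.
Calling setk on k=hukunu, v=^: nil.
I try setk on k=soprok, v=-341, and observe nil.
I try pen on p=/tedrug/joco, c=seno: created.

Answer: {hukunu=-829/216, soprok=-341}


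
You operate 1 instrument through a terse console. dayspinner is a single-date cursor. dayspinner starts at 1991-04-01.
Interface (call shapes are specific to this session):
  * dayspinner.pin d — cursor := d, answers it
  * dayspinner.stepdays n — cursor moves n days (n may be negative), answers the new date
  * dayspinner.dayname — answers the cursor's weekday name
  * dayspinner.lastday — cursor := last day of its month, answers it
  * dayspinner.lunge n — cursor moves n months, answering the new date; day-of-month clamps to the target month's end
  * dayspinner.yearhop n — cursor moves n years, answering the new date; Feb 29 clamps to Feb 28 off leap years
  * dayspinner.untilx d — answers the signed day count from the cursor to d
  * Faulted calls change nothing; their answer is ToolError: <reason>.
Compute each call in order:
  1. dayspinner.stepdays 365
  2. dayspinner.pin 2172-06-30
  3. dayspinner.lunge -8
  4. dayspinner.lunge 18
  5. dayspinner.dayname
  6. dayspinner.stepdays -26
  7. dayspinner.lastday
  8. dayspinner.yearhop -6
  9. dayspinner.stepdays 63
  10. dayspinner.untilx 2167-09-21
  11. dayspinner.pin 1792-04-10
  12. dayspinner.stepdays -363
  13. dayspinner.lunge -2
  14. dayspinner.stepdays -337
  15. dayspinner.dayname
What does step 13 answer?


Do: dayspinner.stepdays[n='365']
See: 1992-03-31
Do: dayspinner.pin[d='2172-06-30']
See: 2172-06-30
Do: dayspinner.lunge[n='-8']
See: 2171-10-30
Do: dayspinner.lunge[n='18']
See: 2173-04-30
Do: dayspinner.dayname[]
See: Friday
Do: dayspinner.stepdays[n='-26']
See: 2173-04-04
Do: dayspinner.lastday[]
See: 2173-04-30
Do: dayspinner.yearhop[n='-6']
See: 2167-04-30
Do: dayspinner.stepdays[n='63']
See: 2167-07-02
Do: dayspinner.untilx[d='2167-09-21']
See: 81
Do: dayspinner.pin[d='1792-04-10']
See: 1792-04-10
Do: dayspinner.stepdays[n='-363']
See: 1791-04-13
Do: dayspinner.lunge[n='-2']
See: 1791-02-13
Do: dayspinner.stepdays[n='-337']
See: 1790-03-13
Do: dayspinner.dayname[]
See: Saturday

Answer: 1791-02-13


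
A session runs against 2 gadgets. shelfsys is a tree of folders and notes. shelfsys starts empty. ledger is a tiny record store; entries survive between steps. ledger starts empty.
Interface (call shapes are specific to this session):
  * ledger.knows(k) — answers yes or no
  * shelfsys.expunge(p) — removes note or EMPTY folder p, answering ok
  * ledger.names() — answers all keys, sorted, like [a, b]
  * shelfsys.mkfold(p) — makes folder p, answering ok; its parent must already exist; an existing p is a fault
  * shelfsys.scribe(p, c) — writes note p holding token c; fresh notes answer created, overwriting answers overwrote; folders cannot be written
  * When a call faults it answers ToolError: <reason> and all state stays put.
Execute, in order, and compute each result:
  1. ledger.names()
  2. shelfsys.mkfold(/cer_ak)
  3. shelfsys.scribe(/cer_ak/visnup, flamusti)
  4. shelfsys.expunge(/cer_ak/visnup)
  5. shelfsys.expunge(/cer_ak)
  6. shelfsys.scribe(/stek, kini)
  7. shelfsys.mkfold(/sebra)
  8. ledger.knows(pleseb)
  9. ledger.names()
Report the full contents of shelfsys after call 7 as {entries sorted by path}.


Answer: {sebra/, stek=kini}

Derivation:
>> names()
<< []
>> mkfold(p='/cer_ak')
<< ok
>> scribe(p='/cer_ak/visnup', c='flamusti')
<< created
>> expunge(p='/cer_ak/visnup')
<< ok
>> expunge(p='/cer_ak')
<< ok
>> scribe(p='/stek', c='kini')
<< created
>> mkfold(p='/sebra')
<< ok
>> knows(k='pleseb')
<< no
>> names()
<< []


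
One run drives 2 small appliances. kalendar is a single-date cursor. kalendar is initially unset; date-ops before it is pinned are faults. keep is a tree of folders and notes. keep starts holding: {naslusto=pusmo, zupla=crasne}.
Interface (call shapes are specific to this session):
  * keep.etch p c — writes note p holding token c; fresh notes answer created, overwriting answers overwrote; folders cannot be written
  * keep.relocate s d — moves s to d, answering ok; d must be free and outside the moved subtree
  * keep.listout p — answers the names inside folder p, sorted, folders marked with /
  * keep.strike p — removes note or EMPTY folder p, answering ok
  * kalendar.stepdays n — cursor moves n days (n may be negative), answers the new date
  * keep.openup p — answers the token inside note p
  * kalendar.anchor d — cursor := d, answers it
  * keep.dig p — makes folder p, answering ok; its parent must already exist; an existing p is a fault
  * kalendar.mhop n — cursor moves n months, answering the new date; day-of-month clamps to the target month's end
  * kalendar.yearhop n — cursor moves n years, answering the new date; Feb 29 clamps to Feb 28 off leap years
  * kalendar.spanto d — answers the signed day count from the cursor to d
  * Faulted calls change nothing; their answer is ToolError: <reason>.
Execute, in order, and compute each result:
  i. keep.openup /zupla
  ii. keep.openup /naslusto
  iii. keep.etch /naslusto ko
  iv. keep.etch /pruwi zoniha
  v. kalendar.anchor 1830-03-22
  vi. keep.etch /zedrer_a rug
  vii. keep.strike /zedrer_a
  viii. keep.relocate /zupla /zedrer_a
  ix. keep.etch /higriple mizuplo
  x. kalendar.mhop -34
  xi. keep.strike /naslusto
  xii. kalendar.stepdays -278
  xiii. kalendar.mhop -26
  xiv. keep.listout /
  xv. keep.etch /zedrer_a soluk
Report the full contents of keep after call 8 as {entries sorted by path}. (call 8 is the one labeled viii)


Answer: {naslusto=ko, pruwi=zoniha, zedrer_a=crasne}

Derivation:
% openup p: /zupla
= crasne
% openup p: /naslusto
= pusmo
% etch p: /naslusto c: ko
= overwrote
% etch p: /pruwi c: zoniha
= created
% anchor d: 1830-03-22
= 1830-03-22
% etch p: /zedrer_a c: rug
= created
% strike p: /zedrer_a
= ok
% relocate s: /zupla d: /zedrer_a
= ok
% etch p: /higriple c: mizuplo
= created
% mhop n: -34
= 1827-05-22
% strike p: /naslusto
= ok
% stepdays n: -278
= 1826-08-17
% mhop n: -26
= 1824-06-17
% listout p: /
= [higriple, pruwi, zedrer_a]
% etch p: /zedrer_a c: soluk
= overwrote


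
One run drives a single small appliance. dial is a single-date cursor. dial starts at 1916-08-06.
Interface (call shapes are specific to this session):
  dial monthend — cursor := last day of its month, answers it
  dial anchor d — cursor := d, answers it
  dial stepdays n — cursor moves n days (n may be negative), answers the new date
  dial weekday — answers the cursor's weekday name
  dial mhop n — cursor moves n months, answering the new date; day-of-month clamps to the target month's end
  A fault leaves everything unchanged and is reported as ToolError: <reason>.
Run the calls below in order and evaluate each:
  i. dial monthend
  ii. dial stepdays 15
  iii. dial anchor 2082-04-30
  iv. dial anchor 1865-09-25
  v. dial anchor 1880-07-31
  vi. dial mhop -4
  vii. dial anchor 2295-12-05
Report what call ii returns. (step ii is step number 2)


==> dial monthend()
<== 1916-08-31
==> dial stepdays(n=15)
<== 1916-09-15
==> dial anchor(d=2082-04-30)
<== 2082-04-30
==> dial anchor(d=1865-09-25)
<== 1865-09-25
==> dial anchor(d=1880-07-31)
<== 1880-07-31
==> dial mhop(n=-4)
<== 1880-03-31
==> dial anchor(d=2295-12-05)
<== 2295-12-05

Answer: 1916-09-15


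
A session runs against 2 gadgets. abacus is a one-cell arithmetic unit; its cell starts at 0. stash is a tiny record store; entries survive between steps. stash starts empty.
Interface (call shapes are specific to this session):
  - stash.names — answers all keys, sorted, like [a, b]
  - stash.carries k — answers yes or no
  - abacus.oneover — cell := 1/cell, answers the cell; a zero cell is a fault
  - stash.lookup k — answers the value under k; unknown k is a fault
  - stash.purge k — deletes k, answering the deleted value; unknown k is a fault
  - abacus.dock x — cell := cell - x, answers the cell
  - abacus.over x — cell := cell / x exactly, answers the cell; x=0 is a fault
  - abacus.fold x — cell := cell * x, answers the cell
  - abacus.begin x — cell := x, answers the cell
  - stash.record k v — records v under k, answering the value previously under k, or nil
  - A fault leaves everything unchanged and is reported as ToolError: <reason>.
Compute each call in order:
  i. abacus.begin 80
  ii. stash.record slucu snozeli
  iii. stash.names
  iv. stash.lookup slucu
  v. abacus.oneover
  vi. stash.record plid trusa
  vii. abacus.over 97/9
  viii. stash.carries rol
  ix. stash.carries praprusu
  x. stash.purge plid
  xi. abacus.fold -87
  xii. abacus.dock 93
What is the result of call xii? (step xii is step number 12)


-> abacus.begin(x='80')
<- 80
-> stash.record(k='slucu', v='snozeli')
<- nil
-> stash.names()
<- [slucu]
-> stash.lookup(k='slucu')
<- snozeli
-> abacus.oneover()
<- 1/80
-> stash.record(k='plid', v='trusa')
<- nil
-> abacus.over(x='97/9')
<- 9/7760
-> stash.carries(k='rol')
<- no
-> stash.carries(k='praprusu')
<- no
-> stash.purge(k='plid')
<- trusa
-> abacus.fold(x='-87')
<- -783/7760
-> abacus.dock(x='93')
<- -722463/7760

Answer: -722463/7760


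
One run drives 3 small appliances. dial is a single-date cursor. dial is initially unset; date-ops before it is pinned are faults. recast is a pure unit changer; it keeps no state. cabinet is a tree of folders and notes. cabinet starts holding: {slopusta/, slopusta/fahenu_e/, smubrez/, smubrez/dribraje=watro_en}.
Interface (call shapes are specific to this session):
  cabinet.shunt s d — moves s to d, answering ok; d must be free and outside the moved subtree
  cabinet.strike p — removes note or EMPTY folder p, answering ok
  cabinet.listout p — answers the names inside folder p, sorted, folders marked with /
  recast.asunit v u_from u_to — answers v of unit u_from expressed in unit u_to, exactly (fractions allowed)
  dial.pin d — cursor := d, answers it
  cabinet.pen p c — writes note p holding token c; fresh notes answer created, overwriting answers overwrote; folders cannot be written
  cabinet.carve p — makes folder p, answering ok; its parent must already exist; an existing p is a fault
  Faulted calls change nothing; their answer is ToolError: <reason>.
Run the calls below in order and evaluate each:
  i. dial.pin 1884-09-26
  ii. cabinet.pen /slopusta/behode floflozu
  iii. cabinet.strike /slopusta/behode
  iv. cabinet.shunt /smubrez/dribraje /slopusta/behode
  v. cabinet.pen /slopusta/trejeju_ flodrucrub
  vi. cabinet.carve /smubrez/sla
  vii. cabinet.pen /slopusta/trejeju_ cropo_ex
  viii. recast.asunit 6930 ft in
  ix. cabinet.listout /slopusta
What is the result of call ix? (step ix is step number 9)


Answer: [behode, fahenu_e/, trejeju_]

Derivation:
$ pin d: 1884-09-26
  1884-09-26
$ pen p: /slopusta/behode c: floflozu
  created
$ strike p: /slopusta/behode
  ok
$ shunt s: /smubrez/dribraje d: /slopusta/behode
  ok
$ pen p: /slopusta/trejeju_ c: flodrucrub
  created
$ carve p: /smubrez/sla
  ok
$ pen p: /slopusta/trejeju_ c: cropo_ex
  overwrote
$ asunit v: 6930 u_from: ft u_to: in
  83160
$ listout p: /slopusta
  [behode, fahenu_e/, trejeju_]


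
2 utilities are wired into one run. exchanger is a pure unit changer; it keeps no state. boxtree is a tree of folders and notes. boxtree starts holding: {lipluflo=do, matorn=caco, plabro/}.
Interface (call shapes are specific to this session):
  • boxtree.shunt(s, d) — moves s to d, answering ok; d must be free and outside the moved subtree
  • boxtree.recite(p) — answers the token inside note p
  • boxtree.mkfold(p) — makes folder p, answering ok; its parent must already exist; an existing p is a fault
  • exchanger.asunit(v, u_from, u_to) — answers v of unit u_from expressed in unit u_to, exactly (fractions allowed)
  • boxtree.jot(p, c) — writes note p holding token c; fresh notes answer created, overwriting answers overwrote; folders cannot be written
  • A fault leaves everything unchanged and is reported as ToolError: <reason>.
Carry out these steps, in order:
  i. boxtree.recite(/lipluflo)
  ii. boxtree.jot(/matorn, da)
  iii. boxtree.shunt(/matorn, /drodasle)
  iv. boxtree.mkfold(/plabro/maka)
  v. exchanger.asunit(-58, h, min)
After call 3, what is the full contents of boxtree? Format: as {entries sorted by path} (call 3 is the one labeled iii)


Answer: {drodasle=da, lipluflo=do, plabro/}

Derivation:
Using recite using /lipluflo, and observe do.
I call jot using /matorn, da, which returns overwrote.
Using shunt using /matorn, /drodasle: ok.
Invoking mkfold using /plabro/maka, → ok.
Using asunit using -58, h, min, — result: -3480.


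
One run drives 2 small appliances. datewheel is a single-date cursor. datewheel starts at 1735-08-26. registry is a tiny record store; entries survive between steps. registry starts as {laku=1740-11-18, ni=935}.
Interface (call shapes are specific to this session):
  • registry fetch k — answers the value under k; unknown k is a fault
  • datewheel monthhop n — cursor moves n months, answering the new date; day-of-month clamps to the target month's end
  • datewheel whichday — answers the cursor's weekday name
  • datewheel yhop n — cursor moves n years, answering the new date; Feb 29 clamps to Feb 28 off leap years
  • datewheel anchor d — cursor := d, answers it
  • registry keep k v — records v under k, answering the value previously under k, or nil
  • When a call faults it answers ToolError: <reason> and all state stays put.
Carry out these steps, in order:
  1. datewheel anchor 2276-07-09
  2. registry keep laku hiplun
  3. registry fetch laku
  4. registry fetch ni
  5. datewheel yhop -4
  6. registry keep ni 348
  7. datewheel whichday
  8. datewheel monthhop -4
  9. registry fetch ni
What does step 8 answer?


;; datewheel anchor(d: 2276-07-09) ~> 2276-07-09
;; registry keep(k: laku, v: hiplun) ~> 1740-11-18
;; registry fetch(k: laku) ~> hiplun
;; registry fetch(k: ni) ~> 935
;; datewheel yhop(n: -4) ~> 2272-07-09
;; registry keep(k: ni, v: 348) ~> 935
;; datewheel whichday() ~> Tuesday
;; datewheel monthhop(n: -4) ~> 2272-03-09
;; registry fetch(k: ni) ~> 348

Answer: 2272-03-09


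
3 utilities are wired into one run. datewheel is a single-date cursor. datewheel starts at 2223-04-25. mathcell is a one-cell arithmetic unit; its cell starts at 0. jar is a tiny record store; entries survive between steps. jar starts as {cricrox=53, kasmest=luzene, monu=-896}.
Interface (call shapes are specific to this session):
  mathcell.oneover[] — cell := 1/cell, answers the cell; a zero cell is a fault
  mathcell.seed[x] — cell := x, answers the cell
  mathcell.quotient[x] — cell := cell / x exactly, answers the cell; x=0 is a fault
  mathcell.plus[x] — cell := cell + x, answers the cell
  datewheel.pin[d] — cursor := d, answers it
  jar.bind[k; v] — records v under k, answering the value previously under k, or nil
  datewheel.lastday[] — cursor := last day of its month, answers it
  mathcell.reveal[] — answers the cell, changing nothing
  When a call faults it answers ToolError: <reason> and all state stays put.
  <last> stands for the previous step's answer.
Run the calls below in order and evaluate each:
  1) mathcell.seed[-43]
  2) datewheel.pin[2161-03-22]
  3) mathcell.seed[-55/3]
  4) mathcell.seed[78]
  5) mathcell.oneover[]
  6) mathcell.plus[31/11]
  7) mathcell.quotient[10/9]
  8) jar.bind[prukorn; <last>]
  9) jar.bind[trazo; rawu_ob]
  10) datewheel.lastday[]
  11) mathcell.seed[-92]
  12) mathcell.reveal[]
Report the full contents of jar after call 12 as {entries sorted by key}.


-- 1. mathcell.seed(x=-43) => -43
-- 2. datewheel.pin(d=2161-03-22) => 2161-03-22
-- 3. mathcell.seed(x=-55/3) => -55/3
-- 4. mathcell.seed(x=78) => 78
-- 5. mathcell.oneover() => 1/78
-- 6. mathcell.plus(x=31/11) => 2429/858
-- 7. mathcell.quotient(x=10/9) => 7287/2860
-- 8. jar.bind(k=prukorn, v=<last>) => nil
-- 9. jar.bind(k=trazo, v=rawu_ob) => nil
-- 10. datewheel.lastday() => 2161-03-31
-- 11. mathcell.seed(x=-92) => -92
-- 12. mathcell.reveal() => -92

Answer: {cricrox=53, kasmest=luzene, monu=-896, prukorn=7287/2860, trazo=rawu_ob}


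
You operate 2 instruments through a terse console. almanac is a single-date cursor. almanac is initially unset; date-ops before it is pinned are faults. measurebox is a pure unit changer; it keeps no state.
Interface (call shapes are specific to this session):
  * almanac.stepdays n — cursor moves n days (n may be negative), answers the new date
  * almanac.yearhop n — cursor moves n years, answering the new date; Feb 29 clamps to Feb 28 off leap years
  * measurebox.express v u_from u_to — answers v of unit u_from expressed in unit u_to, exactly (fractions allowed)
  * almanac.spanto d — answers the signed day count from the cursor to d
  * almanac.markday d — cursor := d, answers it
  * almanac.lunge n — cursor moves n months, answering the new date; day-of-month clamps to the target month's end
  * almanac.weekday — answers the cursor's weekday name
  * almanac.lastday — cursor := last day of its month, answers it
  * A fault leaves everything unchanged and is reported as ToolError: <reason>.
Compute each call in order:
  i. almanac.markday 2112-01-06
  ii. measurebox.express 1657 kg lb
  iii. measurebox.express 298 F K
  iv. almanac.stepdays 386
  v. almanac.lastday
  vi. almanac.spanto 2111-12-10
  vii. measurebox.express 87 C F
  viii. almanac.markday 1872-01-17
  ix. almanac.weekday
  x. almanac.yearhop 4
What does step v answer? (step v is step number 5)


Answer: 2113-01-31

Derivation:
Do: markday[d: 2112-01-06]
See: 2112-01-06
Do: express[v: 1657; u_from: kg; u_to: lb]
See: 165700000000/45359237
Do: express[v: 298; u_from: F; u_to: K]
See: 75767/180
Do: stepdays[n: 386]
See: 2113-01-26
Do: lastday[]
See: 2113-01-31
Do: spanto[d: 2111-12-10]
See: -418
Do: express[v: 87; u_from: C; u_to: F]
See: 943/5
Do: markday[d: 1872-01-17]
See: 1872-01-17
Do: weekday[]
See: Wednesday
Do: yearhop[n: 4]
See: 1876-01-17


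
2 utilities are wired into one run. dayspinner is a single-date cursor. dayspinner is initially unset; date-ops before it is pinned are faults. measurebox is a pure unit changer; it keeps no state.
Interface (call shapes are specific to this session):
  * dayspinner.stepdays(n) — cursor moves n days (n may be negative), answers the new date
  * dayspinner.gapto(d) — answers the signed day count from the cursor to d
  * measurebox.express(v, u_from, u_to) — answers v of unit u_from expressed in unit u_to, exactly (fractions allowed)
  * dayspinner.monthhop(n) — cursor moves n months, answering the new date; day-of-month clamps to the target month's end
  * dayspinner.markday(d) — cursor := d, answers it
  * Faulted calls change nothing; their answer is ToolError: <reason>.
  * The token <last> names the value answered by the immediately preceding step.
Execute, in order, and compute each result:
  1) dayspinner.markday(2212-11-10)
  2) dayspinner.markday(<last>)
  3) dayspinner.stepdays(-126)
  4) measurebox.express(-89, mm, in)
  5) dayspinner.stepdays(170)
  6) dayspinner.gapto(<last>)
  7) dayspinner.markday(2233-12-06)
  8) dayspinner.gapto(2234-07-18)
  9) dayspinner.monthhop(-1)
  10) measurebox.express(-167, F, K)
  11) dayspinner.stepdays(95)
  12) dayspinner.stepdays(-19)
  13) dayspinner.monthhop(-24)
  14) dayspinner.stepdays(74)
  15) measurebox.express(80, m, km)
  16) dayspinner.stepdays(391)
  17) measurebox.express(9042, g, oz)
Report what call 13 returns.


I use dayspinner.markday on d=2212-11-10, and get 2212-11-10.
Then dayspinner.markday on d=<last>, and get 2212-11-10.
I call dayspinner.stepdays on n=-126, and see 2212-07-07.
I invoke measurebox.express on v=-89, u_from=mm, u_to=in, — result: -445/127.
Using dayspinner.stepdays on n=170, → 2212-12-24.
Calling dayspinner.gapto on d=<last>, and observe 0.
I try dayspinner.markday on d=2233-12-06, and get 2233-12-06.
Invoking dayspinner.gapto on d=2234-07-18, and observe 224.
I use dayspinner.monthhop on n=-1, and observe 2233-11-06.
Next I call measurebox.express on v=-167, u_from=F, u_to=K, — result: 29267/180.
I run dayspinner.stepdays on n=95, and see 2234-02-09.
Then dayspinner.stepdays on n=-19, and observe 2234-01-21.
I call dayspinner.monthhop on n=-24: 2232-01-21.
Now I run dayspinner.stepdays on n=74, and observe 2232-04-04.
Invoking measurebox.express on v=80, u_from=m, u_to=km, → 2/25.
Calling dayspinner.stepdays on n=391, and see 2233-04-30.
Using measurebox.express on v=9042, u_from=g, u_to=oz, — result: 1315200000/4123567.

Answer: 2232-01-21


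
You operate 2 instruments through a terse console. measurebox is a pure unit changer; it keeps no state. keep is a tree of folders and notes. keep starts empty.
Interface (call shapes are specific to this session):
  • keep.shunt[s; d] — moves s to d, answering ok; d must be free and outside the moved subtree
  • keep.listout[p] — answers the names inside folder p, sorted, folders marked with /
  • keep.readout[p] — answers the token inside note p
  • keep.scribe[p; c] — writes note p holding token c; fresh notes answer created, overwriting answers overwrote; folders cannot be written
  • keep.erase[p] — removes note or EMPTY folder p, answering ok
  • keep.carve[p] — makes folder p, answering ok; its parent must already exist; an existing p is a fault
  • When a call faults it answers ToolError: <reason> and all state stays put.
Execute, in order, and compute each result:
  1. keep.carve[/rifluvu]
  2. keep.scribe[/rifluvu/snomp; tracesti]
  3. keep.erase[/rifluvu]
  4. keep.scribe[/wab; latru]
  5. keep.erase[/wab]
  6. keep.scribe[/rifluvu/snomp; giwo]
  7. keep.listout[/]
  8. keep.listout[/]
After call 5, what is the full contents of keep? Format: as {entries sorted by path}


Answer: {rifluvu/, rifluvu/snomp=tracesti}

Derivation:
>>> keep.carve p='/rifluvu'
[out] ok
>>> keep.scribe p='/rifluvu/snomp' c='tracesti'
[out] created
>>> keep.erase p='/rifluvu'
[out] ToolError: not empty
>>> keep.scribe p='/wab' c='latru'
[out] created
>>> keep.erase p='/wab'
[out] ok
>>> keep.scribe p='/rifluvu/snomp' c='giwo'
[out] overwrote
>>> keep.listout p='/'
[out] [rifluvu/]
>>> keep.listout p='/'
[out] [rifluvu/]


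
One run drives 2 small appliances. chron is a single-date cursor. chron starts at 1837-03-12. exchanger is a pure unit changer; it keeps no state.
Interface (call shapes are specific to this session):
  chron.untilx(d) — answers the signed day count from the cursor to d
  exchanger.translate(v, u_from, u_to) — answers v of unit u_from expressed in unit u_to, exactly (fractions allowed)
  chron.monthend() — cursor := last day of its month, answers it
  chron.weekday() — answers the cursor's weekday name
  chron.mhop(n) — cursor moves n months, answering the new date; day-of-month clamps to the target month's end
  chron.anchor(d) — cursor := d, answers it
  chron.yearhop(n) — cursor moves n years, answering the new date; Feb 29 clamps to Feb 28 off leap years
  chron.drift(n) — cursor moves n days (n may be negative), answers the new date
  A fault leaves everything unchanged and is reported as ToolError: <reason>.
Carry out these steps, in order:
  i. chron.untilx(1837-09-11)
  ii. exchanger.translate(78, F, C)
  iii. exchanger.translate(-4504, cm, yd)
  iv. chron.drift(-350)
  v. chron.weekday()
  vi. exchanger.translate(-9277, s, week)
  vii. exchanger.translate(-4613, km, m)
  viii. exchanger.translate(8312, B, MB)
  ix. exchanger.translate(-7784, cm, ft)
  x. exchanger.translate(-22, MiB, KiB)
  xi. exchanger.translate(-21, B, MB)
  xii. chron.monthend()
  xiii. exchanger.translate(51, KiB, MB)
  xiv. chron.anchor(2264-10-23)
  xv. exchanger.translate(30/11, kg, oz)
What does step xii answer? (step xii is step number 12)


Answer: 1836-03-31

Derivation:
-> chron.untilx(d='1837-09-11')
<- 183
-> exchanger.translate(v='78', u_from='F', u_to='C')
<- 230/9
-> exchanger.translate(v='-4504', u_from='cm', u_to='yd')
<- -56300/1143
-> chron.drift(n='-350')
<- 1836-03-27
-> chron.weekday()
<- Sunday
-> exchanger.translate(v='-9277', u_from='s', u_to='week')
<- -9277/604800
-> exchanger.translate(v='-4613', u_from='km', u_to='m')
<- -4613000
-> exchanger.translate(v='8312', u_from='B', u_to='MB')
<- 1039/125000
-> exchanger.translate(v='-7784', u_from='cm', u_to='ft')
<- -97300/381
-> exchanger.translate(v='-22', u_from='MiB', u_to='KiB')
<- -22528
-> exchanger.translate(v='-21', u_from='B', u_to='MB')
<- -21/1000000
-> chron.monthend()
<- 1836-03-31
-> exchanger.translate(v='51', u_from='KiB', u_to='MB')
<- 816/15625
-> chron.anchor(d='2264-10-23')
<- 2264-10-23
-> exchanger.translate(v='30/11', u_from='kg', u_to='oz')
<- 48000000000/498951607


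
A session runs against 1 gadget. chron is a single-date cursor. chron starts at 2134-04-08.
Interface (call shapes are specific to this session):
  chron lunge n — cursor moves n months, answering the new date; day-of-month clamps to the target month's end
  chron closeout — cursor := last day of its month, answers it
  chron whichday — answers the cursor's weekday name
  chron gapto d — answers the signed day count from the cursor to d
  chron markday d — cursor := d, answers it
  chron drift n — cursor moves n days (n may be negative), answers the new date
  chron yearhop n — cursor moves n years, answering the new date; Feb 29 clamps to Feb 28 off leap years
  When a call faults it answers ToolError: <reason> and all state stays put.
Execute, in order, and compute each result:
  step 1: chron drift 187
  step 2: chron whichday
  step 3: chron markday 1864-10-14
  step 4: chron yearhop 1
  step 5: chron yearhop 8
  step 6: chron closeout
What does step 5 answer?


% chron drift n→187
  2134-10-12
% chron whichday
  Tuesday
% chron markday d→1864-10-14
  1864-10-14
% chron yearhop n→1
  1865-10-14
% chron yearhop n→8
  1873-10-14
% chron closeout
  1873-10-31

Answer: 1873-10-14


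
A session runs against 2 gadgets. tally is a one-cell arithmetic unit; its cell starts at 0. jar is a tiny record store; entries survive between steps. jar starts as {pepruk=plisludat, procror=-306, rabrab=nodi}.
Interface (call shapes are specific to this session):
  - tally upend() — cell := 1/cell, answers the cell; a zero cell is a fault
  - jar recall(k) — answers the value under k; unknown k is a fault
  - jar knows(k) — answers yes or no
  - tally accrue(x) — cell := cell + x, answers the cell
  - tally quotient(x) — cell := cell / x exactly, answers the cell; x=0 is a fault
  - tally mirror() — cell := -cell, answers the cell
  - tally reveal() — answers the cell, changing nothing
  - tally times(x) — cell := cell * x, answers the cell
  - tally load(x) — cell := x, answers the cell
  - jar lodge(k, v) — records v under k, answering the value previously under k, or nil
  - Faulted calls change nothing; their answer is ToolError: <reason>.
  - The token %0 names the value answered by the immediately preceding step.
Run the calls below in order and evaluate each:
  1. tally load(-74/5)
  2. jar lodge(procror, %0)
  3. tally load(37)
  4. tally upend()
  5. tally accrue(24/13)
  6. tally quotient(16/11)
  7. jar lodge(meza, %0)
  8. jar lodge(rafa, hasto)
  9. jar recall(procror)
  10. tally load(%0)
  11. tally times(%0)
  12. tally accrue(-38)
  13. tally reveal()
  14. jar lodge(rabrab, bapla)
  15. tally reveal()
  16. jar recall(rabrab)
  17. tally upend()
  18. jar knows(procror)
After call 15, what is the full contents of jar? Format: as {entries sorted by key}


// tally load(x=-74/5) ~> -74/5
// jar lodge(k=procror, v=%0) ~> -306
// tally load(x=37) ~> 37
// tally upend() ~> 1/37
// tally accrue(x=24/13) ~> 901/481
// tally quotient(x=16/11) ~> 9911/7696
// jar lodge(k=meza, v=%0) ~> nil
// jar lodge(k=rafa, v=hasto) ~> nil
// jar recall(k=procror) ~> -74/5
// tally load(x=%0) ~> -74/5
// tally times(x=%0) ~> 5476/25
// tally accrue(x=-38) ~> 4526/25
// tally reveal() ~> 4526/25
// jar lodge(k=rabrab, v=bapla) ~> nodi
// tally reveal() ~> 4526/25
// jar recall(k=rabrab) ~> bapla
// tally upend() ~> 25/4526
// jar knows(k=procror) ~> yes

Answer: {meza=9911/7696, pepruk=plisludat, procror=-74/5, rabrab=bapla, rafa=hasto}


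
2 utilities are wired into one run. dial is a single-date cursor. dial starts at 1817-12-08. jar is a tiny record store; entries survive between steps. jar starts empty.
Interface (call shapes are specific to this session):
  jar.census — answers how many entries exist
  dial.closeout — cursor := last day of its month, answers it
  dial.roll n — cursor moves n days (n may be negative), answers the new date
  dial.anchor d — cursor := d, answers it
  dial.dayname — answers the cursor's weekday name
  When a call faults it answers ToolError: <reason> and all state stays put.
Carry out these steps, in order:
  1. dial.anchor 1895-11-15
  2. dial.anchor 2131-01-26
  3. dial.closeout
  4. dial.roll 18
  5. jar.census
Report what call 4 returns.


# anchor(d=1895-11-15) ~> 1895-11-15
# anchor(d=2131-01-26) ~> 2131-01-26
# closeout() ~> 2131-01-31
# roll(n=18) ~> 2131-02-18
# census() ~> 0

Answer: 2131-02-18


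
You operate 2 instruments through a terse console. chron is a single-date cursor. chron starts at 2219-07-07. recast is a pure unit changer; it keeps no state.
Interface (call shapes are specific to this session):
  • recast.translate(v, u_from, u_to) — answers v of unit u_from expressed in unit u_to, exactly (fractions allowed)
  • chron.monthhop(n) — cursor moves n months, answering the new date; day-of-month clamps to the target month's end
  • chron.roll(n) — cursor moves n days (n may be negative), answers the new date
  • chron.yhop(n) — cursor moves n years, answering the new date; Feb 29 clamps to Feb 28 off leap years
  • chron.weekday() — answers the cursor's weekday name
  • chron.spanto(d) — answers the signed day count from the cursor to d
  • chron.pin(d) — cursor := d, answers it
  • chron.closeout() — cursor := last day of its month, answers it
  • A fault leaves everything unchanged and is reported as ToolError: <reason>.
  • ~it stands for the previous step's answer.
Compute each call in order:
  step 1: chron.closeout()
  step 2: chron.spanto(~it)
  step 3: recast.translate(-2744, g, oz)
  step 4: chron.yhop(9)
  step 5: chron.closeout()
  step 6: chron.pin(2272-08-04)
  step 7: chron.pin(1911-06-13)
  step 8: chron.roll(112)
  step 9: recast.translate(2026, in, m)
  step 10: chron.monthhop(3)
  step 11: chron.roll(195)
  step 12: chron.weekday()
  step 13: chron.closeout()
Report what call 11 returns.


Answer: 1912-07-16

Derivation:
-> closeout()
<- 2219-07-31
-> spanto(d='~it')
<- 0
-> translate(v='-2744', u_from='g', u_to='oz')
<- -627200000/6479891
-> yhop(n='9')
<- 2228-07-31
-> closeout()
<- 2228-07-31
-> pin(d='2272-08-04')
<- 2272-08-04
-> pin(d='1911-06-13')
<- 1911-06-13
-> roll(n='112')
<- 1911-10-03
-> translate(v='2026', u_from='in', u_to='m')
<- 128651/2500
-> monthhop(n='3')
<- 1912-01-03
-> roll(n='195')
<- 1912-07-16
-> weekday()
<- Tuesday
-> closeout()
<- 1912-07-31


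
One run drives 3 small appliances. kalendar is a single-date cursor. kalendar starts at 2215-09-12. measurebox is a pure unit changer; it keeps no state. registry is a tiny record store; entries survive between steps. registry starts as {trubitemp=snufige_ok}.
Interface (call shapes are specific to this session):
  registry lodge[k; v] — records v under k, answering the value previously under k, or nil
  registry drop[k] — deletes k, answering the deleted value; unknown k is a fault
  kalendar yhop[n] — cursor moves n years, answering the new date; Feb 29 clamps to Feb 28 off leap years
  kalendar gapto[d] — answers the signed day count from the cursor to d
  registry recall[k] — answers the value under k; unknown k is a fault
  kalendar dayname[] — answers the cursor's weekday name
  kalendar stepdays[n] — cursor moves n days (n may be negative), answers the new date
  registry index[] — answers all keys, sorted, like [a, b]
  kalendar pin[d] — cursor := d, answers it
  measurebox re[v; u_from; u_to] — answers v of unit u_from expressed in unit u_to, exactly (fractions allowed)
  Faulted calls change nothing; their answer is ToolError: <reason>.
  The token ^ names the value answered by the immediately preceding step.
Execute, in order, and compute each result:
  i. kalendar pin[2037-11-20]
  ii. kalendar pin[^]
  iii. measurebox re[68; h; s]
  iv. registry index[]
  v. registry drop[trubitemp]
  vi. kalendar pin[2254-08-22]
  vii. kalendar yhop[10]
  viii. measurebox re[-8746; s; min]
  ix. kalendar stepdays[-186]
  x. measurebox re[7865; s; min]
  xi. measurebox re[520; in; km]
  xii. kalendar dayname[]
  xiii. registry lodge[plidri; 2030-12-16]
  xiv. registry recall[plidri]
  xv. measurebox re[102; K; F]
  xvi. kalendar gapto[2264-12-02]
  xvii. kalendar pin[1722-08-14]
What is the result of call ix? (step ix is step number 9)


Answer: 2264-02-18

Derivation:
CALL kalendar pin[d: 2037-11-20]
RET  2037-11-20
CALL kalendar pin[d: ^]
RET  2037-11-20
CALL measurebox re[v: 68; u_from: h; u_to: s]
RET  244800
CALL registry index[]
RET  [trubitemp]
CALL registry drop[k: trubitemp]
RET  snufige_ok
CALL kalendar pin[d: 2254-08-22]
RET  2254-08-22
CALL kalendar yhop[n: 10]
RET  2264-08-22
CALL measurebox re[v: -8746; u_from: s; u_to: min]
RET  -4373/30
CALL kalendar stepdays[n: -186]
RET  2264-02-18
CALL measurebox re[v: 7865; u_from: s; u_to: min]
RET  1573/12
CALL measurebox re[v: 520; u_from: in; u_to: km]
RET  1651/125000
CALL kalendar dayname[]
RET  Thursday
CALL registry lodge[k: plidri; v: 2030-12-16]
RET  nil
CALL registry recall[k: plidri]
RET  2030-12-16
CALL measurebox re[v: 102; u_from: K; u_to: F]
RET  -27607/100
CALL kalendar gapto[d: 2264-12-02]
RET  288
CALL kalendar pin[d: 1722-08-14]
RET  1722-08-14


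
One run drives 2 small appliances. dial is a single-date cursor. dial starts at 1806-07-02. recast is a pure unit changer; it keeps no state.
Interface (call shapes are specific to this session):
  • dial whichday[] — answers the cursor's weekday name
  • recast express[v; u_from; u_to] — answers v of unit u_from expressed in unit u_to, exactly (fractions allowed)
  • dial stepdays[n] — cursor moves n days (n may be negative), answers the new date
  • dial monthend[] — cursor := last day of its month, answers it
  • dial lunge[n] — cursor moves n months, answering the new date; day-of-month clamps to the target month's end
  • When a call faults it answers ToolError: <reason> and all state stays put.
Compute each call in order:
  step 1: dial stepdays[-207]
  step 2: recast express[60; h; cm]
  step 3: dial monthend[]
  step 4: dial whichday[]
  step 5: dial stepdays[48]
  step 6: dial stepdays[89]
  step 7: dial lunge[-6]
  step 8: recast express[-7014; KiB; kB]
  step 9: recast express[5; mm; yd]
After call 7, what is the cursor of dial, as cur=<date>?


Act: dial stepdays[n: -207]
Obs: 1805-12-07
Act: recast express[v: 60; u_from: h; u_to: cm]
Obs: ToolError: incompatible units
Act: dial monthend[]
Obs: 1805-12-31
Act: dial whichday[]
Obs: Tuesday
Act: dial stepdays[n: 48]
Obs: 1806-02-17
Act: dial stepdays[n: 89]
Obs: 1806-05-17
Act: dial lunge[n: -6]
Obs: 1805-11-17
Act: recast express[v: -7014; u_from: KiB; u_to: kB]
Obs: -897792/125
Act: recast express[v: 5; u_from: mm; u_to: yd]
Obs: 25/4572

Answer: cur=1805-11-17


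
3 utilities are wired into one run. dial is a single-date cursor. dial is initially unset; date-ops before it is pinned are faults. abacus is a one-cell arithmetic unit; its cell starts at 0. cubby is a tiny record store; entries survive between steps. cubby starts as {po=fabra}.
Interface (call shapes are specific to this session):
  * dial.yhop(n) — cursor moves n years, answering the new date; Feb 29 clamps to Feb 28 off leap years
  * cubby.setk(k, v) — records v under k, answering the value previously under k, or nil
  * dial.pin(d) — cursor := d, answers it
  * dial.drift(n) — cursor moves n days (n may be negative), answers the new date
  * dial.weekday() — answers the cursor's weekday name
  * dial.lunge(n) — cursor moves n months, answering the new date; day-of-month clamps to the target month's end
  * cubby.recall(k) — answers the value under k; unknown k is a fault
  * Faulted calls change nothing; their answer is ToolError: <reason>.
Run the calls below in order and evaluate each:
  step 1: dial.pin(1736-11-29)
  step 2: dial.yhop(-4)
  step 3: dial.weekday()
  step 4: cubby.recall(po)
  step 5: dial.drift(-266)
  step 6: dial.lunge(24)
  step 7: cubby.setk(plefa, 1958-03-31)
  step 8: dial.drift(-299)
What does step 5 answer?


-- dial.pin(d→1736-11-29) -> 1736-11-29
-- dial.yhop(n→-4) -> 1732-11-29
-- dial.weekday() -> Saturday
-- cubby.recall(k→po) -> fabra
-- dial.drift(n→-266) -> 1732-03-08
-- dial.lunge(n→24) -> 1734-03-08
-- cubby.setk(k→plefa, v→1958-03-31) -> nil
-- dial.drift(n→-299) -> 1733-05-13

Answer: 1732-03-08
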